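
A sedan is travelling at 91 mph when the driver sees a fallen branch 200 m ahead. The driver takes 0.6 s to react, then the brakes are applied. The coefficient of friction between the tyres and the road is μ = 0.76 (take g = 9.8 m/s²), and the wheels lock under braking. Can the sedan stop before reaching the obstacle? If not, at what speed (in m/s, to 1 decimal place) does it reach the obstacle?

Yes — it stops about 64.5 m short of the obstacle, so it never reaches it

91 mph × 0.44704 = 40.6806 m/s.
a = μg = 0.76 × 9.8 = 7.448 m/s².
Reaction distance = 40.6806 × 0.6 = 24.408 m.
Braking distance = v²/(2a) = 1654.911 / 14.896 = 111.098 m.
Total stopping distance = 24.408 + 111.098 = 135.506 m, vs 200 m available — it stops with 200 − 135.506 = 64.494 m to spare.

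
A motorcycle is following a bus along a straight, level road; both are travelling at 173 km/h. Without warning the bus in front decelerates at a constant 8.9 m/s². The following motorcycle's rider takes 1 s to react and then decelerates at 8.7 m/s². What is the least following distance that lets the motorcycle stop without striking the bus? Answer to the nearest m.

Minimum gap ≈ 51 m

173 km/h ÷ 3.6 = 48.0556 m/s.
Leader travels v²/(2a_L) = 2309.341 / 17.800 = 129.738 m before stopping.
Follower covers v·t_r = 48.0556 × 1 = 48.056 m while reacting, then v²/(2a_F) = 2309.341 / 17.400 = 132.721 m while braking, for a total of 48.056 + 132.721 = 180.777 m.
Since a_F ≤ a_L and the follower starts braking later, the follower is never slower than the leader, so the closest approach is when both have stopped.
Minimum gap = 180.777 − 129.738 = 51.039 m.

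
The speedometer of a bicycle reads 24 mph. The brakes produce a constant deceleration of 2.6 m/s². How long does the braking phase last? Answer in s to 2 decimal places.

24 mph × 0.44704 = 10.7290 m/s.
Braking time = v/a = 10.7290 / 2.600 = 4.127 s.

Braking time ≈ 4.13 s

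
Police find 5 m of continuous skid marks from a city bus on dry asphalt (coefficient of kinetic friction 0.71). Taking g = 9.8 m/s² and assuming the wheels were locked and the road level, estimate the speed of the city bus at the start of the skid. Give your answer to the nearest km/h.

Initial speed ≈ 30 km/h

Deceleration a = μg = 0.71 × 9.8 = 6.958 m/s².
v = √(2a·d) = √(2 × 6.958 × 5) = √69.580 = 8.3415 m/s.
= 8.3415 × 3.6 = 30.029 km/h.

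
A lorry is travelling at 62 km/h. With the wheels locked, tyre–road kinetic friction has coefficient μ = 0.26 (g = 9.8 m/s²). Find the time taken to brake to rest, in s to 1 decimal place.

62 km/h ÷ 3.6 = 17.2222 m/s.
a = μg = 0.26 × 9.8 = 2.548 m/s².
Braking time = v/a = 17.2222 / 2.548 = 6.759 s.

Braking time ≈ 6.8 s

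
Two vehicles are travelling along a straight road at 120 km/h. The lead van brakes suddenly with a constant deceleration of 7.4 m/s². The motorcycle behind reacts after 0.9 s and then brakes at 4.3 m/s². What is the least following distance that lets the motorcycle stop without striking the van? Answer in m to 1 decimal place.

Minimum gap ≈ 84.1 m

120 km/h ÷ 3.6 = 33.3333 m/s.
Leader travels v²/(2a_L) = 1111.109 / 14.800 = 75.075 m before stopping.
Follower covers v·t_r = 33.3333 × 0.9 = 30.000 m while reacting, then v²/(2a_F) = 1111.109 / 8.600 = 129.199 m while braking, for a total of 30.000 + 129.199 = 159.199 m.
Since a_F ≤ a_L and the follower starts braking later, the follower is never slower than the leader, so the closest approach is when both have stopped.
Minimum gap = 159.199 − 75.075 = 84.124 m.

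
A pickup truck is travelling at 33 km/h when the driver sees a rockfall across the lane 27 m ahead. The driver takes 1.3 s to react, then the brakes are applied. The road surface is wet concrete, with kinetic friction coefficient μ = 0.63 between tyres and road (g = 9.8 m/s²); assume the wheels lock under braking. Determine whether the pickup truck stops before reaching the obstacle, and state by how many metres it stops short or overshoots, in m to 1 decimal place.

33 km/h ÷ 3.6 = 9.1667 m/s.
a = μg = 0.63 × 9.8 = 6.174 m/s².
Reaction distance = 9.1667 × 1.3 = 11.917 m.
Braking distance = v²/(2a) = 84.028 / 12.348 = 6.805 m.
Total stopping distance = 11.917 + 6.805 = 18.722 m, vs 27 m available — it stops with 27 − 18.722 = 8.278 m to spare.

Yes — it stops 8.3 m short of the obstacle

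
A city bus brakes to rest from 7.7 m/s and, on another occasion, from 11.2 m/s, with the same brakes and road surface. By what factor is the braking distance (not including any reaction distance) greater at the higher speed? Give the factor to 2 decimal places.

Braking distance d = v²/(2a), so with a fixed, d ∝ v².
Factor = (11.2/7.7)² = 1.4545² = 2.1156.

Factor ≈ 2.12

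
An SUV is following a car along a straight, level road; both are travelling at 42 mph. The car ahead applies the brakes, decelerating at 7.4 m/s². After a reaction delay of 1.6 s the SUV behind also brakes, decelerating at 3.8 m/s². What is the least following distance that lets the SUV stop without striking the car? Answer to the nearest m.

Minimum gap ≈ 53 m

42 mph × 0.44704 = 18.7757 m/s.
Leader travels v²/(2a_L) = 352.527 / 14.800 = 23.819 m before stopping.
Follower covers v·t_r = 18.7757 × 1.6 = 30.041 m while reacting, then v²/(2a_F) = 352.527 / 7.600 = 46.385 m while braking, for a total of 30.041 + 46.385 = 76.426 m.
Since a_F ≤ a_L and the follower starts braking later, the follower is never slower than the leader, so the closest approach is when both have stopped.
Minimum gap = 76.426 − 23.819 = 52.607 m.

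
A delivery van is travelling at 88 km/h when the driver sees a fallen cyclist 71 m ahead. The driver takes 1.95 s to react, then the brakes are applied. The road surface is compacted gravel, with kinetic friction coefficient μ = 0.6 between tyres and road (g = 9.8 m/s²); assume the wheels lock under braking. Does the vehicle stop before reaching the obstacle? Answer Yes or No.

88 km/h ÷ 3.6 = 24.4444 m/s.
a = μg = 0.6 × 9.8 = 5.880 m/s².
Reaction distance = 24.4444 × 1.95 = 47.667 m.
Braking distance = v²/(2a) = 597.529 / 11.760 = 50.810 m.
Total stopping distance = 47.667 + 50.810 = 98.477 m, vs 71 m available — it cannot stop in time and overshoots by 98.477 − 71 = 27.477 m.

No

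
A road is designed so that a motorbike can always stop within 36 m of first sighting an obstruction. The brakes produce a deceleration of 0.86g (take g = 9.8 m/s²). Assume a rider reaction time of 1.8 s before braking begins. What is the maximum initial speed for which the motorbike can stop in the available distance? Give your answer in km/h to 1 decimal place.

a = 0.86 × 9.8 = 8.428 m/s².
Stopping distance: v·t_r + v²/(2a) = 36 with t_r = 1.8 s and a = 8.428 m/s².
So v² + 30.341 v − 606.82 = 0.
Positive root: v = −a·t_r + √((a·t_r)² + 2a·d) = −15.170 + √(230.129 + 606.82) = 13.7601 m/s.
13.7601 m/s × 3.6 = 49.536 km/h.

Maximum speed ≈ 49.5 km/h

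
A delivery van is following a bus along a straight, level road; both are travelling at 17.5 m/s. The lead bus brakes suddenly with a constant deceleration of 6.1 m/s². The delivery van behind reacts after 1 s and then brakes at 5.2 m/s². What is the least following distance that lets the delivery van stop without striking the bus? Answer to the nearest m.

Minimum gap ≈ 22 m

Leader travels v²/(2a_L) = 306.250 / 12.200 = 25.102 m before stopping.
Follower covers v·t_r = 17.5000 × 1 = 17.500 m while reacting, then v²/(2a_F) = 306.250 / 10.400 = 29.447 m while braking, for a total of 17.500 + 29.447 = 46.947 m.
Since a_F ≤ a_L and the follower starts braking later, the follower is never slower than the leader, so the closest approach is when both have stopped.
Minimum gap = 46.947 − 25.102 = 21.845 m.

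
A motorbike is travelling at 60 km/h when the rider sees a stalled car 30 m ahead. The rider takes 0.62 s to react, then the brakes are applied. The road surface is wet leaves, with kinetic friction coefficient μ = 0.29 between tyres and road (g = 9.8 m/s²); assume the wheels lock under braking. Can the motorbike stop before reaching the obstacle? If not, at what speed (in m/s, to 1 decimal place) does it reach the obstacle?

No — it strikes the obstacle at 12.9 m/s

60 km/h ÷ 3.6 = 16.6667 m/s.
a = μg = 0.29 × 9.8 = 2.842 m/s².
Reaction distance = 16.6667 × 0.62 = 10.333 m.
Braking distance needed to stop: v²/(2a) = 277.779 / 5.684 = 48.870 m, so total needed = 10.333 + 48.870 = 59.203 m > 30 m — it cannot stop.
Distance remaining when braking begins: 30 − 10.333 = 19.667 m.
v² = v₀² − 2a·d = 277.779 − 2 × 2.842 × 19.667 = 165.992 m²/s².
v = √165.992 = 12.884 m/s.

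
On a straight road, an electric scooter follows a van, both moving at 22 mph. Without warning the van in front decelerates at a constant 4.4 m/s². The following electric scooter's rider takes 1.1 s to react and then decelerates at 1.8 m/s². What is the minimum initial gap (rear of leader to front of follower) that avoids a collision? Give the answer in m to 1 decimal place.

22 mph × 0.44704 = 9.8349 m/s.
Leader travels v²/(2a_L) = 96.725 / 8.800 = 10.991 m before stopping.
Follower covers v·t_r = 9.8349 × 1.1 = 10.818 m while reacting, then v²/(2a_F) = 96.725 / 3.600 = 26.868 m while braking, for a total of 10.818 + 26.868 = 37.686 m.
Since a_F ≤ a_L and the follower starts braking later, the follower is never slower than the leader, so the closest approach is when both have stopped.
Minimum gap = 37.686 − 10.991 = 26.695 m.

Minimum gap ≈ 26.7 m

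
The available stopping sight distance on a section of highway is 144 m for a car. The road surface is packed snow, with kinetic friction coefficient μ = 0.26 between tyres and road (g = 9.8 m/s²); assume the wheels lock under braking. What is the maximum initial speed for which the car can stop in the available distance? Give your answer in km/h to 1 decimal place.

Maximum speed ≈ 97.5 km/h

a = μg = 0.26 × 9.8 = 2.548 m/s².
v²/(2a) = d ⇒ v = √(2 × 2.548 × 144) = √733.82 = 27.0891 m/s.
27.0891 m/s × 3.6 = 97.521 km/h.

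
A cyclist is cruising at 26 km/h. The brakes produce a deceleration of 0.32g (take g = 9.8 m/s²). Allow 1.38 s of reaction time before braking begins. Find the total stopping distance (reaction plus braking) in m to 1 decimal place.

Total stopping distance ≈ 18.3 m

26 km/h ÷ 3.6 = 7.2222 m/s.
a = 0.32 × 9.8 = 3.136 m/s².
Reaction distance = v·t_r = 7.2222 × 1.38 = 9.967 m.
Braking distance = v²/(2a) = 7.2222² / (2 × 3.136) = 52.160 / 6.272 = 8.316 m.
Total = 9.967 + 8.316 = 18.283 m.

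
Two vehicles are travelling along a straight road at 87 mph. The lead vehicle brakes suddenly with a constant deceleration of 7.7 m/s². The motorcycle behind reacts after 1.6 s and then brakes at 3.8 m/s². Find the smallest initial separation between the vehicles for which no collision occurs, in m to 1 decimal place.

Minimum gap ≈ 163.0 m

87 mph × 0.44704 = 38.8925 m/s.
Leader travels v²/(2a_L) = 1512.627 / 15.400 = 98.223 m before stopping.
Follower covers v·t_r = 38.8925 × 1.6 = 62.228 m while reacting, then v²/(2a_F) = 1512.627 / 7.600 = 199.030 m while braking, for a total of 62.228 + 199.030 = 261.258 m.
Since a_F ≤ a_L and the follower starts braking later, the follower is never slower than the leader, so the closest approach is when both have stopped.
Minimum gap = 261.258 − 98.223 = 163.035 m.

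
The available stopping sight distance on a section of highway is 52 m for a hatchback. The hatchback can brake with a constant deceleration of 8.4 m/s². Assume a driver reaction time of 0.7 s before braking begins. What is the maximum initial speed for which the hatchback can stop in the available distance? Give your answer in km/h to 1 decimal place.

Maximum speed ≈ 87.3 km/h

Stopping distance: v·t_r + v²/(2a) = 52 with t_r = 0.7 s and a = 8.400 m/s².
So v² + 11.760 v − 873.60 = 0.
Positive root: v = −a·t_r + √((a·t_r)² + 2a·d) = −5.880 + √(34.574 + 873.60) = 24.2559 m/s.
24.2559 m/s × 3.6 = 87.321 km/h.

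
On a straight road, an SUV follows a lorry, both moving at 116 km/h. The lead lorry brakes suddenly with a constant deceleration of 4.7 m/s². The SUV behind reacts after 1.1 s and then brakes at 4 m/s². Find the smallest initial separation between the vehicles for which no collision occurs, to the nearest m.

Minimum gap ≈ 55 m

116 km/h ÷ 3.6 = 32.2222 m/s.
Leader travels v²/(2a_L) = 1038.270 / 9.400 = 110.454 m before stopping.
Follower covers v·t_r = 32.2222 × 1.1 = 35.444 m while reacting, then v²/(2a_F) = 1038.270 / 8.000 = 129.784 m while braking, for a total of 35.444 + 129.784 = 165.228 m.
Since a_F ≤ a_L and the follower starts braking later, the follower is never slower than the leader, so the closest approach is when both have stopped.
Minimum gap = 165.228 − 110.454 = 54.774 m.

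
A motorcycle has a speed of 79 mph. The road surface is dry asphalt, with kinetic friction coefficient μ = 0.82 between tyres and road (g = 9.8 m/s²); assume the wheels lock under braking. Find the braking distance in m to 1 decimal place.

79 mph × 0.44704 = 35.3162 m/s.
a = μg = 0.82 × 9.8 = 8.036 m/s².
Braking distance = v²/(2a) = 35.3162² / (2 × 8.036) = 1247.234 / 16.072 = 77.603 m.

Braking distance ≈ 77.6 m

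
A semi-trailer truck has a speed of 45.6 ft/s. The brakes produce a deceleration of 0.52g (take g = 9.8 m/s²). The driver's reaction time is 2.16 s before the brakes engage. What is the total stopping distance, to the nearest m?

45.6 ft/s × 0.3048 = 13.8989 m/s.
a = 0.52 × 9.8 = 5.096 m/s².
Reaction distance = v·t_r = 13.8989 × 2.16 = 30.022 m.
Braking distance = v²/(2a) = 13.8989² / (2 × 5.096) = 193.179 / 10.192 = 18.954 m.
Total = 30.022 + 18.954 = 48.976 m.

Total stopping distance ≈ 49 m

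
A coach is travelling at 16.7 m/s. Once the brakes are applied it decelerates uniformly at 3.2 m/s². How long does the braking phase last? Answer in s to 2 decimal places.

Braking time = v/a = 16.7000 / 3.200 = 5.219 s.

Braking time ≈ 5.22 s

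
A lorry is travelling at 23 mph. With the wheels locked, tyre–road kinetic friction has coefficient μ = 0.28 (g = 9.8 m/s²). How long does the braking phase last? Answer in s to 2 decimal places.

23 mph × 0.44704 = 10.2819 m/s.
a = μg = 0.28 × 9.8 = 2.744 m/s².
Braking time = v/a = 10.2819 / 2.744 = 3.747 s.

Braking time ≈ 3.75 s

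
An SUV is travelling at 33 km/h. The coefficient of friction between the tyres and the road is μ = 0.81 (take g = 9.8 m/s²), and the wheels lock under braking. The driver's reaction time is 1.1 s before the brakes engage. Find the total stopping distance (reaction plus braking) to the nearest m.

33 km/h ÷ 3.6 = 9.1667 m/s.
a = μg = 0.81 × 9.8 = 7.938 m/s².
Reaction distance = v·t_r = 9.1667 × 1.1 = 10.083 m.
Braking distance = v²/(2a) = 9.1667² / (2 × 7.938) = 84.028 / 15.876 = 5.293 m.
Total = 10.083 + 5.293 = 15.376 m.

Total stopping distance ≈ 15 m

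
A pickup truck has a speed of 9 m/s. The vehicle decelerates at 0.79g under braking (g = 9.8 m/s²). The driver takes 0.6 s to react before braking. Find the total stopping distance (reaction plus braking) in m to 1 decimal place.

Total stopping distance ≈ 10.6 m

a = 0.79 × 9.8 = 7.742 m/s².
Reaction distance = v·t_r = 9.0000 × 0.6 = 5.400 m.
Braking distance = v²/(2a) = 9.0000² / (2 × 7.742) = 81.000 / 15.484 = 5.231 m.
Total = 5.400 + 5.231 = 10.631 m.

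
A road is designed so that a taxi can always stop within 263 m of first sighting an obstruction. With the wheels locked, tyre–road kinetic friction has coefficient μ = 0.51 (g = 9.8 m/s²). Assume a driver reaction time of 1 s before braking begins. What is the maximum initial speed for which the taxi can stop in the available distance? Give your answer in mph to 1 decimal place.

Maximum speed ≈ 104.1 mph

a = μg = 0.51 × 9.8 = 4.998 m/s².
Stopping distance: v·t_r + v²/(2a) = 263 with t_r = 1 s and a = 4.998 m/s².
So v² + 9.996 v − 2628.95 = 0.
Positive root: v = −a·t_r + √((a·t_r)² + 2a·d) = −4.998 + √(24.980 + 2628.95) = 46.5183 m/s.
46.5183 m/s ÷ 0.44704 = 104.058 mph.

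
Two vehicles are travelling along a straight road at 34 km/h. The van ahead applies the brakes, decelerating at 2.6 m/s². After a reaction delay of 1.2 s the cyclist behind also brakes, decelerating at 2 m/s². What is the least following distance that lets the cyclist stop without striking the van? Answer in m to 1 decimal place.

34 km/h ÷ 3.6 = 9.4444 m/s.
Leader travels v²/(2a_L) = 89.197 / 5.200 = 17.153 m before stopping.
Follower covers v·t_r = 9.4444 × 1.2 = 11.333 m while reacting, then v²/(2a_F) = 89.197 / 4.000 = 22.299 m while braking, for a total of 11.333 + 22.299 = 33.632 m.
Since a_F ≤ a_L and the follower starts braking later, the follower is never slower than the leader, so the closest approach is when both have stopped.
Minimum gap = 33.632 − 17.153 = 16.479 m.

Minimum gap ≈ 16.5 m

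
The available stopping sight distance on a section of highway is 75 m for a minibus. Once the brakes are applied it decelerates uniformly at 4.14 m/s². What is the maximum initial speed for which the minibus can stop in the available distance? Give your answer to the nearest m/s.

v²/(2a) = d ⇒ v = √(2 × 4.140 × 75) = √621.00 = 24.9199 m/s.

Maximum speed ≈ 25 m/s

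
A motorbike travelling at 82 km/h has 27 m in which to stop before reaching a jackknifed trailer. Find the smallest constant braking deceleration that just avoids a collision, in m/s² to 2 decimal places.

Required deceleration ≈ 9.61 m/s²

82 km/h ÷ 3.6 = 22.7778 m/s.
v² = 2a·d ⇒ a = v²/(2d) = 22.7778² / (2 × 27.000) = 518.828 / 54.000 = 9.6079 m/s².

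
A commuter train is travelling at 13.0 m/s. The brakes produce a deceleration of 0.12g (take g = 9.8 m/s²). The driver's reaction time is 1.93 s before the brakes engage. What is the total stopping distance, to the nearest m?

a = 0.12 × 9.8 = 1.176 m/s².
Reaction distance = v·t_r = 13.0000 × 1.93 = 25.090 m.
Braking distance = v²/(2a) = 13.0000² / (2 × 1.176) = 169.000 / 2.352 = 71.854 m.
Total = 25.090 + 71.854 = 96.944 m.

Total stopping distance ≈ 97 m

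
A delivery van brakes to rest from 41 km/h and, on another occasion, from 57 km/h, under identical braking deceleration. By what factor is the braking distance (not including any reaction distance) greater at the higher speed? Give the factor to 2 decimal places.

Factor ≈ 1.93

Braking distance d = v²/(2a), so with a fixed, d ∝ v².
Factor = (57/41)² = 1.3902² = 1.9327.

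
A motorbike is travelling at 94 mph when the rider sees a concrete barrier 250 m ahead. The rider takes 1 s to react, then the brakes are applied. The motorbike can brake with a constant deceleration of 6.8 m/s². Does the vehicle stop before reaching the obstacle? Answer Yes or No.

Yes

94 mph × 0.44704 = 42.0218 m/s.
Reaction distance = 42.0218 × 1 = 42.022 m.
Braking distance = v²/(2a) = 1765.832 / 13.600 = 129.841 m.
Total stopping distance = 42.022 + 129.841 = 171.863 m, vs 250 m available — it stops with 250 − 171.863 = 78.137 m to spare.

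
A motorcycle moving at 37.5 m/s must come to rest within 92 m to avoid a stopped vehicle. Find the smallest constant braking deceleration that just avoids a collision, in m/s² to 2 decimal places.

Required deceleration ≈ 7.64 m/s²

v² = 2a·d ⇒ a = v²/(2d) = 37.5000² / (2 × 92.000) = 1406.250 / 184.000 = 7.6427 m/s².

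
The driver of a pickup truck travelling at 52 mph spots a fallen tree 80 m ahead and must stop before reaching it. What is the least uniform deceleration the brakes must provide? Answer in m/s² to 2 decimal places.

Required deceleration ≈ 3.38 m/s²

52 mph × 0.44704 = 23.2461 m/s.
v² = 2a·d ⇒ a = v²/(2d) = 23.2461² / (2 × 80.000) = 540.381 / 160.000 = 3.3774 m/s².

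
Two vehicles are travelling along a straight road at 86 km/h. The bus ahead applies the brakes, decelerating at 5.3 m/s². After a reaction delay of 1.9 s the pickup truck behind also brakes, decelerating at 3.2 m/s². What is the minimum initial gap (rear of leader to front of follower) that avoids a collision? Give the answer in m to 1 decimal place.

Minimum gap ≈ 80.7 m

86 km/h ÷ 3.6 = 23.8889 m/s.
Leader travels v²/(2a_L) = 570.680 / 10.600 = 53.838 m before stopping.
Follower covers v·t_r = 23.8889 × 1.9 = 45.389 m while reacting, then v²/(2a_F) = 570.680 / 6.400 = 89.169 m while braking, for a total of 45.389 + 89.169 = 134.558 m.
Since a_F ≤ a_L and the follower starts braking later, the follower is never slower than the leader, so the closest approach is when both have stopped.
Minimum gap = 134.558 − 53.838 = 80.720 m.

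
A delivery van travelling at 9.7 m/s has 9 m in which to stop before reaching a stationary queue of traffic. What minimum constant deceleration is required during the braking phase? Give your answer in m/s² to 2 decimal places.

v² = 2a·d ⇒ a = v²/(2d) = 9.7000² / (2 × 9.000) = 94.090 / 18.000 = 5.2272 m/s².

Required deceleration ≈ 5.23 m/s²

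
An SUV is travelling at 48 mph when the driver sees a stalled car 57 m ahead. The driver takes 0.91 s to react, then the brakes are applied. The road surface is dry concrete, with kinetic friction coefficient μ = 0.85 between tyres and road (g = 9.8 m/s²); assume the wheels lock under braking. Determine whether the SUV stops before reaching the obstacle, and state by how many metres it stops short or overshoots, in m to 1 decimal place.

48 mph × 0.44704 = 21.4579 m/s.
a = μg = 0.85 × 9.8 = 8.330 m/s².
Reaction distance = 21.4579 × 0.91 = 19.527 m.
Braking distance = v²/(2a) = 460.441 / 16.660 = 27.638 m.
Total stopping distance = 19.527 + 27.638 = 47.165 m, vs 57 m available — it stops with 57 − 47.165 = 9.835 m to spare.

Yes — it stops 9.8 m short of the obstacle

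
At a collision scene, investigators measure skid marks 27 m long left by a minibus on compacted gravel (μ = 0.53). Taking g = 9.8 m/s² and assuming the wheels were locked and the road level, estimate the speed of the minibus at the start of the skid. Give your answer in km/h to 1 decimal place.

Initial speed ≈ 60.3 km/h

Deceleration a = μg = 0.53 × 9.8 = 5.194 m/s².
v = √(2a·d) = √(2 × 5.194 × 27) = √280.476 = 16.7474 m/s.
= 16.7474 × 3.6 = 60.291 km/h.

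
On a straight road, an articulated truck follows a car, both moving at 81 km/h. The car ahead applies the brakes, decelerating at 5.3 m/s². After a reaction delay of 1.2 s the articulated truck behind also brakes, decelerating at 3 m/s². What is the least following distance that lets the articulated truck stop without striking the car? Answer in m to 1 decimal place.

81 km/h ÷ 3.6 = 22.5000 m/s.
Leader travels v²/(2a_L) = 506.250 / 10.600 = 47.759 m before stopping.
Follower covers v·t_r = 22.5000 × 1.2 = 27.000 m while reacting, then v²/(2a_F) = 506.250 / 6.000 = 84.375 m while braking, for a total of 27.000 + 84.375 = 111.375 m.
Since a_F ≤ a_L and the follower starts braking later, the follower is never slower than the leader, so the closest approach is when both have stopped.
Minimum gap = 111.375 − 47.759 = 63.616 m.

Minimum gap ≈ 63.6 m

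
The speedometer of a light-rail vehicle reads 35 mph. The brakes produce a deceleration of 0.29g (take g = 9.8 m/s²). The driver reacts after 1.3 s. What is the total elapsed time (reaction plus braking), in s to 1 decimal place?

35 mph × 0.44704 = 15.6464 m/s.
a = 0.29 × 9.8 = 2.842 m/s².
Braking time = v/a = 15.6464 / 2.842 = 5.505 s.
Total = 1.3 + 5.505 = 6.805 s.

Total time ≈ 6.8 s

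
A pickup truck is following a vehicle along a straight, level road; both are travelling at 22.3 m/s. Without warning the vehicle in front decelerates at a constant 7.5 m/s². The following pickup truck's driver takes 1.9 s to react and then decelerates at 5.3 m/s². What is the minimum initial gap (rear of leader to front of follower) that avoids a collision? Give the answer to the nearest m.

Minimum gap ≈ 56 m

Leader travels v²/(2a_L) = 497.290 / 15.000 = 33.153 m before stopping.
Follower covers v·t_r = 22.3000 × 1.9 = 42.370 m while reacting, then v²/(2a_F) = 497.290 / 10.600 = 46.914 m while braking, for a total of 42.370 + 46.914 = 89.284 m.
Since a_F ≤ a_L and the follower starts braking later, the follower is never slower than the leader, so the closest approach is when both have stopped.
Minimum gap = 89.284 − 33.153 = 56.131 m.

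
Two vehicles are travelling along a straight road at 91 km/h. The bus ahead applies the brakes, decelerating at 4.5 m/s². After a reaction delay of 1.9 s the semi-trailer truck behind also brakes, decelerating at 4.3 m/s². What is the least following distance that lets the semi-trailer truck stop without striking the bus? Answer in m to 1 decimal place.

91 km/h ÷ 3.6 = 25.2778 m/s.
Leader travels v²/(2a_L) = 638.967 / 9.000 = 70.996 m before stopping.
Follower covers v·t_r = 25.2778 × 1.9 = 48.028 m while reacting, then v²/(2a_F) = 638.967 / 8.600 = 74.298 m while braking, for a total of 48.028 + 74.298 = 122.326 m.
Since a_F ≤ a_L and the follower starts braking later, the follower is never slower than the leader, so the closest approach is when both have stopped.
Minimum gap = 122.326 − 70.996 = 51.330 m.

Minimum gap ≈ 51.3 m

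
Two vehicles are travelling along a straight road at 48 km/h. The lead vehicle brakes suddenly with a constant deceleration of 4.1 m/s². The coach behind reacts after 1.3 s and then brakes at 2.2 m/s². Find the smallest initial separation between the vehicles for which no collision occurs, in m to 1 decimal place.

Minimum gap ≈ 36.1 m

48 km/h ÷ 3.6 = 13.3333 m/s.
Leader travels v²/(2a_L) = 177.777 / 8.200 = 21.680 m before stopping.
Follower covers v·t_r = 13.3333 × 1.3 = 17.333 m while reacting, then v²/(2a_F) = 177.777 / 4.400 = 40.404 m while braking, for a total of 17.333 + 40.404 = 57.737 m.
Since a_F ≤ a_L and the follower starts braking later, the follower is never slower than the leader, so the closest approach is when both have stopped.
Minimum gap = 57.737 − 21.680 = 36.057 m.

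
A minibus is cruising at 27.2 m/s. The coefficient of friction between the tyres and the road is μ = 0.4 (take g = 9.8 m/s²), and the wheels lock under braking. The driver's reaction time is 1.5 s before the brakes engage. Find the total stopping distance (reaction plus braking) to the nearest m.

Total stopping distance ≈ 135 m

a = μg = 0.4 × 9.8 = 3.920 m/s².
Reaction distance = v·t_r = 27.2000 × 1.5 = 40.800 m.
Braking distance = v²/(2a) = 27.2000² / (2 × 3.920) = 739.840 / 7.840 = 94.367 m.
Total = 40.800 + 94.367 = 135.167 m.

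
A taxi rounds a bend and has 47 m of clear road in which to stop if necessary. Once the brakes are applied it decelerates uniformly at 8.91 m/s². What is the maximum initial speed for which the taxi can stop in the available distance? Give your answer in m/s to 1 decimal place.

Maximum speed ≈ 28.9 m/s

v²/(2a) = d ⇒ v = √(2 × 8.910 × 47) = √837.54 = 28.9403 m/s.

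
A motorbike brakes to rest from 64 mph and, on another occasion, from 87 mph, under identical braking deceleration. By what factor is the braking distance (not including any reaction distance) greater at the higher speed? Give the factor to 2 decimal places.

Factor ≈ 1.85

Braking distance d = v²/(2a), so with a fixed, d ∝ v².
Factor = (87/64)² = 1.3594² = 1.8480.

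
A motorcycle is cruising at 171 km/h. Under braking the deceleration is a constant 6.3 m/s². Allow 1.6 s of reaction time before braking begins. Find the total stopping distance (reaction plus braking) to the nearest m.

171 km/h ÷ 3.6 = 47.5000 m/s.
Reaction distance = v·t_r = 47.5000 × 1.6 = 76.000 m.
Braking distance = v²/(2a) = 47.5000² / (2 × 6.300) = 2256.250 / 12.600 = 179.067 m.
Total = 76.000 + 179.067 = 255.067 m.

Total stopping distance ≈ 255 m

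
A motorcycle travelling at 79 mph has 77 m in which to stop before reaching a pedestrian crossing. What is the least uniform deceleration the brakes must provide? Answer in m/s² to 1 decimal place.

Required deceleration ≈ 8.1 m/s²

79 mph × 0.44704 = 35.3162 m/s.
v² = 2a·d ⇒ a = v²/(2d) = 35.3162² / (2 × 77.000) = 1247.234 / 154.000 = 8.0989 m/s².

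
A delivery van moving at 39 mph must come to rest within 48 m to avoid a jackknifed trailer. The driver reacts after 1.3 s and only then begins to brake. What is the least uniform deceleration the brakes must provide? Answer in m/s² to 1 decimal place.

39 mph × 0.44704 = 17.4346 m/s.
Distance covered during reaction = 17.4346 × 1.3 = 22.665 m.
Distance available for braking: 48 − 22.665 = 25.335 m.
v² = 2a·d ⇒ a = v²/(2d) = 17.4346² / (2 × 25.335) = 303.965 / 50.670 = 5.9989 m/s².

Required deceleration ≈ 6.0 m/s²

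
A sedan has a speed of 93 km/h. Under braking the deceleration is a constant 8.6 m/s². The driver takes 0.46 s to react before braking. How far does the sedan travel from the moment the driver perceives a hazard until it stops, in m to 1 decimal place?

Total stopping distance ≈ 50.7 m

93 km/h ÷ 3.6 = 25.8333 m/s.
Reaction distance = v·t_r = 25.8333 × 0.46 = 11.883 m.
Braking distance = v²/(2a) = 25.8333² / (2 × 8.600) = 667.359 / 17.200 = 38.800 m.
Total = 11.883 + 38.800 = 50.683 m.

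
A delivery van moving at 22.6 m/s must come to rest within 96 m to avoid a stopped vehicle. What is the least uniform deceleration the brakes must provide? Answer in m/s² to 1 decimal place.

Required deceleration ≈ 2.7 m/s²

v² = 2a·d ⇒ a = v²/(2d) = 22.6000² / (2 × 96.000) = 510.760 / 192.000 = 2.6602 m/s².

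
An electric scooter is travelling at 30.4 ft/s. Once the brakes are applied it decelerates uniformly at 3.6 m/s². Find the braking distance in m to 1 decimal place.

30.4 ft/s × 0.3048 = 9.2659 m/s.
Braking distance = v²/(2a) = 9.2659² / (2 × 3.600) = 85.857 / 7.200 = 11.925 m.

Braking distance ≈ 11.9 m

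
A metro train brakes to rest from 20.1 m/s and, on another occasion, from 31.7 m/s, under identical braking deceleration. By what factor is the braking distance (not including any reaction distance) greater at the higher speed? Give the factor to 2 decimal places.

Factor ≈ 2.49

Braking distance d = v²/(2a), so with a fixed, d ∝ v².
Factor = (31.7/20.1)² = 1.5771² = 2.4872.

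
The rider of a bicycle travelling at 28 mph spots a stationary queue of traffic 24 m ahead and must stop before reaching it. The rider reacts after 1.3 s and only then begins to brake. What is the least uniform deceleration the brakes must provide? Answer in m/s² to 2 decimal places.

28 mph × 0.44704 = 12.5171 m/s.
Distance covered during reaction = 12.5171 × 1.3 = 16.272 m.
Distance available for braking: 24 − 16.272 = 7.728 m.
v² = 2a·d ⇒ a = v²/(2d) = 12.5171² / (2 × 7.728) = 156.678 / 15.456 = 10.1370 m/s².

Required deceleration ≈ 10.14 m/s²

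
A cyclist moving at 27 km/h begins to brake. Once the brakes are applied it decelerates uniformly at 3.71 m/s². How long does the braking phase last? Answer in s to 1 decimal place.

Braking time ≈ 2.0 s

27 km/h ÷ 3.6 = 7.5000 m/s.
Braking time = v/a = 7.5000 / 3.710 = 2.022 s.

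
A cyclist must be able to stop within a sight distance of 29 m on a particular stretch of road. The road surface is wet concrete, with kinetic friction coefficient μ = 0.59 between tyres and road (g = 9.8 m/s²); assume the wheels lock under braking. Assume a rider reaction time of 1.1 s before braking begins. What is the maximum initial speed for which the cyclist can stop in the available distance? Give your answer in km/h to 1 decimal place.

Maximum speed ≈ 46.9 km/h

a = μg = 0.59 × 9.8 = 5.782 m/s².
Stopping distance: v·t_r + v²/(2a) = 29 with t_r = 1.1 s and a = 5.782 m/s².
So v² + 12.720 v − 335.36 = 0.
Positive root: v = −a·t_r + √((a·t_r)² + 2a·d) = −6.360 + √(40.450 + 335.36) = 13.0258 m/s.
13.0258 m/s × 3.6 = 46.893 km/h.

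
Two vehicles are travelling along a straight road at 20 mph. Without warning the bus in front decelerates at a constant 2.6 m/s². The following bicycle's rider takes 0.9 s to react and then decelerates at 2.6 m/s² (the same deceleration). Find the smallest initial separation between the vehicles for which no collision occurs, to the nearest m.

Minimum gap ≈ 8 m

20 mph × 0.44704 = 8.9408 m/s.
Leader travels v²/(2a_L) = 79.938 / 5.200 = 15.373 m before stopping.
Follower covers v·t_r = 8.9408 × 0.9 = 8.047 m while reacting, then v²/(2a_F) = 79.938 / 5.200 = 15.373 m while braking, for a total of 8.047 + 15.373 = 23.420 m.
Since a_F ≤ a_L and the follower starts braking later, the follower is never slower than the leader, so the closest approach is when both have stopped.
Minimum gap = 23.420 − 15.373 = 8.047 m.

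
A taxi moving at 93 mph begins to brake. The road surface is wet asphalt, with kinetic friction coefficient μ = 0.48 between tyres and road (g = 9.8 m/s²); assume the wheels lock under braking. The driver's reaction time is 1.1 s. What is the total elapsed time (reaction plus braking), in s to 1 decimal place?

93 mph × 0.44704 = 41.5747 m/s.
a = μg = 0.48 × 9.8 = 4.704 m/s².
Braking time = v/a = 41.5747 / 4.704 = 8.838 s.
Total = 1.1 + 8.838 = 9.938 s.

Total time ≈ 9.9 s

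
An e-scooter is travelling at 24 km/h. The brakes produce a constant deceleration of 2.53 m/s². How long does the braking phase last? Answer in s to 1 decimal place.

Braking time ≈ 2.6 s

24 km/h ÷ 3.6 = 6.6667 m/s.
Braking time = v/a = 6.6667 / 2.530 = 2.635 s.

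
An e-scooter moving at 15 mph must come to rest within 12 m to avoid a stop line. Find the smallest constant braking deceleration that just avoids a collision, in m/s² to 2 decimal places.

15 mph × 0.44704 = 6.7056 m/s.
v² = 2a·d ⇒ a = v²/(2d) = 6.7056² / (2 × 12.000) = 44.965 / 24.000 = 1.8735 m/s².

Required deceleration ≈ 1.87 m/s²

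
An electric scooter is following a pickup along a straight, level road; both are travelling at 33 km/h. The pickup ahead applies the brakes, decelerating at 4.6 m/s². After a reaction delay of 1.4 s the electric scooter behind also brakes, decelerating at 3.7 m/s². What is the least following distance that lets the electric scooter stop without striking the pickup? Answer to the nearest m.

Minimum gap ≈ 15 m

33 km/h ÷ 3.6 = 9.1667 m/s.
Leader travels v²/(2a_L) = 84.028 / 9.200 = 9.133 m before stopping.
Follower covers v·t_r = 9.1667 × 1.4 = 12.833 m while reacting, then v²/(2a_F) = 84.028 / 7.400 = 11.355 m while braking, for a total of 12.833 + 11.355 = 24.188 m.
Since a_F ≤ a_L and the follower starts braking later, the follower is never slower than the leader, so the closest approach is when both have stopped.
Minimum gap = 24.188 − 9.133 = 15.055 m.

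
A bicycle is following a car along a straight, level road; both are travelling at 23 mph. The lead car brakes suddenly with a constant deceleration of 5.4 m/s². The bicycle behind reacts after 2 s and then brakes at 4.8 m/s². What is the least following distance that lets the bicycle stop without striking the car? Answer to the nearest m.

Minimum gap ≈ 22 m

23 mph × 0.44704 = 10.2819 m/s.
Leader travels v²/(2a_L) = 105.717 / 10.800 = 9.789 m before stopping.
Follower covers v·t_r = 10.2819 × 2 = 20.564 m while reacting, then v²/(2a_F) = 105.717 / 9.600 = 11.012 m while braking, for a total of 20.564 + 11.012 = 31.576 m.
Since a_F ≤ a_L and the follower starts braking later, the follower is never slower than the leader, so the closest approach is when both have stopped.
Minimum gap = 31.576 − 9.789 = 21.787 m.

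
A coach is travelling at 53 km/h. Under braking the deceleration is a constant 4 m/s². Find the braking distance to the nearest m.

Braking distance ≈ 27 m

53 km/h ÷ 3.6 = 14.7222 m/s.
Braking distance = v²/(2a) = 14.7222² / (2 × 4.000) = 216.743 / 8.000 = 27.093 m.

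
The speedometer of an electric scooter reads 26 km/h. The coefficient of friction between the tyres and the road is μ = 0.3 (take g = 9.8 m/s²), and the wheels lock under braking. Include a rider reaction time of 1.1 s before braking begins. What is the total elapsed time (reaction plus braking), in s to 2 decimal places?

Total time ≈ 3.56 s

26 km/h ÷ 3.6 = 7.2222 m/s.
a = μg = 0.3 × 9.8 = 2.940 m/s².
Braking time = v/a = 7.2222 / 2.940 = 2.457 s.
Total = 1.1 + 2.457 = 3.557 s.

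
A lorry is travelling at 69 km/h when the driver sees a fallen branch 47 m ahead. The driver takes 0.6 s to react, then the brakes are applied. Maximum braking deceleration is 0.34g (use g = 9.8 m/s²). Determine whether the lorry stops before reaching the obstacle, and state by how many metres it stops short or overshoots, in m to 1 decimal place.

69 km/h ÷ 3.6 = 19.1667 m/s.
a = 0.34 × 9.8 = 3.332 m/s².
Reaction distance = 19.1667 × 0.6 = 11.500 m.
Braking distance = v²/(2a) = 367.362 / 6.664 = 55.126 m.
Total stopping distance = 11.500 + 55.126 = 66.626 m, vs 47 m available — it cannot stop in time and overshoots by 66.626 − 47 = 19.626 m.

No — it overshoots by 19.6 m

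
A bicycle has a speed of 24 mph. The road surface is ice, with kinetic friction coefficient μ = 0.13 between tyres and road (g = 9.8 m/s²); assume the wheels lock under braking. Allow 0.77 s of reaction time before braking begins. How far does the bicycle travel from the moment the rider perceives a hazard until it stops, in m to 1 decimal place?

24 mph × 0.44704 = 10.7290 m/s.
a = μg = 0.13 × 9.8 = 1.274 m/s².
Reaction distance = v·t_r = 10.7290 × 0.77 = 8.261 m.
Braking distance = v²/(2a) = 10.7290² / (2 × 1.274) = 115.111 / 2.548 = 45.177 m.
Total = 8.261 + 45.177 = 53.438 m.

Total stopping distance ≈ 53.4 m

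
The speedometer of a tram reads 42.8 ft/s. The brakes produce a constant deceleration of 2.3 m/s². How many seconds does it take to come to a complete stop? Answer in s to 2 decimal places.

42.8 ft/s × 0.3048 = 13.0454 m/s.
Braking time = v/a = 13.0454 / 2.300 = 5.672 s.

Braking time ≈ 5.67 s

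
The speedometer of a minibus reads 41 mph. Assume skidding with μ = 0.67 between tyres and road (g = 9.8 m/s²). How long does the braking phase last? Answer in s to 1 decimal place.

Braking time ≈ 2.8 s

41 mph × 0.44704 = 18.3286 m/s.
a = μg = 0.67 × 9.8 = 6.566 m/s².
Braking time = v/a = 18.3286 / 6.566 = 2.791 s.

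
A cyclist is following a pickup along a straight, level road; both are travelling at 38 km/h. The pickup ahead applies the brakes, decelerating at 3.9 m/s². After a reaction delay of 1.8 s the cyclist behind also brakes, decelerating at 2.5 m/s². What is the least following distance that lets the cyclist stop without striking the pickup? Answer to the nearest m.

Minimum gap ≈ 27 m

38 km/h ÷ 3.6 = 10.5556 m/s.
Leader travels v²/(2a_L) = 111.421 / 7.800 = 14.285 m before stopping.
Follower covers v·t_r = 10.5556 × 1.8 = 19.000 m while reacting, then v²/(2a_F) = 111.421 / 5.000 = 22.284 m while braking, for a total of 19.000 + 22.284 = 41.284 m.
Since a_F ≤ a_L and the follower starts braking later, the follower is never slower than the leader, so the closest approach is when both have stopped.
Minimum gap = 41.284 − 14.285 = 26.999 m.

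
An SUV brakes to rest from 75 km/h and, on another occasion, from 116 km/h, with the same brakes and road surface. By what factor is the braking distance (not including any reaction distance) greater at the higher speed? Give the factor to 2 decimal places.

Factor ≈ 2.39

Braking distance d = v²/(2a), so with a fixed, d ∝ v².
Factor = (116/75)² = 1.5467² = 2.3923.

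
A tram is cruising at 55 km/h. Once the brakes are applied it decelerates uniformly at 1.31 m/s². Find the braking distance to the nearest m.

55 km/h ÷ 3.6 = 15.2778 m/s.
Braking distance = v²/(2a) = 15.2778² / (2 × 1.310) = 233.411 / 2.620 = 89.088 m.

Braking distance ≈ 89 m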